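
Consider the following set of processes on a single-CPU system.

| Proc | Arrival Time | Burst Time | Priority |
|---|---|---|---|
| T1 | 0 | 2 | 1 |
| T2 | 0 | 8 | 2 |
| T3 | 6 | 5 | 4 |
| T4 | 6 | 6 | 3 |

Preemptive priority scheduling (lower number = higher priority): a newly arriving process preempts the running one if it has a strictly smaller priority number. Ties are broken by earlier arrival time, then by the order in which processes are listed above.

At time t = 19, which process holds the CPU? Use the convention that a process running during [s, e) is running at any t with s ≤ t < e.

T3

Gantt: | T1 0-2 | T2 2-10 | T4 10-16 | T3 16-21 |
Completion: T1=2  T2=10  T3=21  T4=16
Turnaround (C−A): T1=2  T2=10  T3=15  T4=10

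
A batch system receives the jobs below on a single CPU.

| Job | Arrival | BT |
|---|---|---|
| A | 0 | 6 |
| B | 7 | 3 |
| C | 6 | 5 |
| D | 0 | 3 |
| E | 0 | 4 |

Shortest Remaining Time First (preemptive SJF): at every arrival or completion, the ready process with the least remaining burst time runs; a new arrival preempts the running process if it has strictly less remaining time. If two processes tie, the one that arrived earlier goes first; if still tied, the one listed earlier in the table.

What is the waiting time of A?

15

Timeline: | D 0-3 | E 3-7 | B 7-10 | C 10-15 | A 15-21 |
Completion: A=21  B=10  C=15  D=3  E=7
Waiting(A) = turnaround − burst = 21 − 6 = 15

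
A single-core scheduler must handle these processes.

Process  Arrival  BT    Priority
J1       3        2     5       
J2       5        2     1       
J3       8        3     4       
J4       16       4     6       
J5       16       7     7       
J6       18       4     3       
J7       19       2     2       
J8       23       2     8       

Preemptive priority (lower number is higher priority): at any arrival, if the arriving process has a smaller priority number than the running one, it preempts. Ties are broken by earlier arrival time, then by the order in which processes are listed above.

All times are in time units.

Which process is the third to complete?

J3

Timeline: | idle 0-3 | J1 3-5 | J2 5-7 | idle 7-8 | J3 8-11 | idle 11-16 | J4 16-18 | J6 18-19 | J7 19-21 | J6 21-24 | J4 24-26 | J5 26-33 | J8 33-35 |
Completion: J1=5  J2=7  J3=11  J4=26  J5=33  J6=24  J7=21  J8=35
Finish order: J1 → J2 → J3 → J7 → J6 → J4 → J5 → J8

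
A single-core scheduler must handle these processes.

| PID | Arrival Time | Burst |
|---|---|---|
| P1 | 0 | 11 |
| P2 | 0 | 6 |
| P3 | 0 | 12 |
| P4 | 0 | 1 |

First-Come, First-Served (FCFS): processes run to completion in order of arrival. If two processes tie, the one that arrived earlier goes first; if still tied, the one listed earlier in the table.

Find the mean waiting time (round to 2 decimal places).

14.25

Gantt: | P1 0-11 | P2 11-17 | P3 17-29 | P4 29-30 |
Completion: P1=11  P2=17  P3=29  P4=30
Turnaround (C−A): P1=11  P2=17  P3=29  P4=30
Waiting times: P1=0, P2=11, P3=17, P4=29
Average waiting = (0+11+17+29) / 4 = 57/4 = 14.25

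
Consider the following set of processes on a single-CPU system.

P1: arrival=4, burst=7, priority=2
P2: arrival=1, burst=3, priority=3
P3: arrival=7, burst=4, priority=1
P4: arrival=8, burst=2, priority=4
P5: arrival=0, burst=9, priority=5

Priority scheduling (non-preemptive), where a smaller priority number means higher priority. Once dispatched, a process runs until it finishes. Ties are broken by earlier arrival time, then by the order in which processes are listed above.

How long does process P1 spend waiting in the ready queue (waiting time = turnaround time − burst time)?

9

Timeline: | P5 0-9 | P3 9-13 | P1 13-20 | P2 20-23 | P4 23-25 |
Completion: P1=20  P2=23  P3=13  P4=25  P5=9
Waiting(P1) = turnaround − burst = 16 − 7 = 9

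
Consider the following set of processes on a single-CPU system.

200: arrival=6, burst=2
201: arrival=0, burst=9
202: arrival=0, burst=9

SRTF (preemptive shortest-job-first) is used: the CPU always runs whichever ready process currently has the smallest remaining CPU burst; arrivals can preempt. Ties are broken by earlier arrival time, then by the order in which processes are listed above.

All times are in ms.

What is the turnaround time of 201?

11

Schedule: | 201 0-6 | 200 6-8 | 201 8-11 | 202 11-20 |
Completion: 200=8  201=11  202=20
Turnaround (C−A): 200=2  201=11  202=20
Turnaround(201) = completion − arrival = 11 − 0 = 11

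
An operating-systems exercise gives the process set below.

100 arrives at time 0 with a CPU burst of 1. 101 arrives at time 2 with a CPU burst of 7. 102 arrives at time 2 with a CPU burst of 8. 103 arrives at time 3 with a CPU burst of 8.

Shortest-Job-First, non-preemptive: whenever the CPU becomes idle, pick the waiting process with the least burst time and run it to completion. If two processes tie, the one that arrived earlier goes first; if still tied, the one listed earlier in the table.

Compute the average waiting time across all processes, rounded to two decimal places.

Gantt: | 100 0-1 | idle 1-2 | 101 2-9 | 102 9-17 | 103 17-25 |
Completion: 100=1  101=9  102=17  103=25
Turnaround (C−A): 100=1  101=7  102=15  103=22
Waiting times: 100=0, 101=0, 102=7, 103=14
Average waiting = (0+0+7+14) / 4 = 21/4 = 5.25

5.25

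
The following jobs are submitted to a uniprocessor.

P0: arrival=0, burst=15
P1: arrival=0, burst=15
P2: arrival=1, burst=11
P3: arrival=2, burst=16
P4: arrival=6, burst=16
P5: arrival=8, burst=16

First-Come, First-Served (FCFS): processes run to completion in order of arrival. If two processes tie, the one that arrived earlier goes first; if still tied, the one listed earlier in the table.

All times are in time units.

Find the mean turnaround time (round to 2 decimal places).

Gantt: | P0 0-15 | P1 15-30 | P2 30-41 | P3 41-57 | P4 57-73 | P5 73-89 |
Completion: P0=15  P1=30  P2=41  P3=57  P4=73  P5=89
Turnaround (C−A): P0=15  P1=30  P2=40  P3=55  P4=67  P5=81
Turnaround times: P0=15, P1=30, P2=40, P3=55, P4=67, P5=81
Average turnaround = (15+30+40+55+67+81) / 6 = 288/6 = 48.00

48.00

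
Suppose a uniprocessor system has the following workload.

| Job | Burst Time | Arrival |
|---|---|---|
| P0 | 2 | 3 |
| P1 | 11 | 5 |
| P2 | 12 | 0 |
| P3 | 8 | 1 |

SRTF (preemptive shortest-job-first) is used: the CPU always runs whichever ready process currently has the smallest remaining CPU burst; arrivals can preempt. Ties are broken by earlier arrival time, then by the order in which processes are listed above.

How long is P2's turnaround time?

22

Gantt: | P2 0-1 | P3 1-3 | P0 3-5 | P3 5-11 | P2 11-22 | P1 22-33 |
Completion: P0=5  P1=33  P2=22  P3=11
Turnaround (C−A): P0=2  P1=28  P2=22  P3=10
Turnaround(P2) = completion − arrival = 22 − 0 = 22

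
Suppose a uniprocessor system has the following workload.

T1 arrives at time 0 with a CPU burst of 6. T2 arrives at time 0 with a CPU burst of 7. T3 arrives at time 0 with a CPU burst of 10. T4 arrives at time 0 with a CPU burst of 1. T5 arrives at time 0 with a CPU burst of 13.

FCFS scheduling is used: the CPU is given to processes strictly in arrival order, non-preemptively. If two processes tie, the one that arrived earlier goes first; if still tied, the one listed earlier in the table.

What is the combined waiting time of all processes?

Gantt: | T1 0-6 | T2 6-13 | T3 13-23 | T4 23-24 | T5 24-37 |
Completion: T1=6  T2=13  T3=23  T4=24  T5=37
Waiting = turnaround − burst: T1=0, T2=6, T3=13, T4=23, T5=24
Total waiting = 0 + 6 + 13 + 23 + 24 = 66

66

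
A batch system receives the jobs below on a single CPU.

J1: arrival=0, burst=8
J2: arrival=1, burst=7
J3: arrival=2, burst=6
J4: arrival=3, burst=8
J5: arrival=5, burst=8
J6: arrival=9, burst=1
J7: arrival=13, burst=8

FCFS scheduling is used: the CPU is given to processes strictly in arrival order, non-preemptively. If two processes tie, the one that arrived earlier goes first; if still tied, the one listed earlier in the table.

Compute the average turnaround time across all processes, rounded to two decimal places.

Gantt: | J1 0-8 | J2 8-15 | J3 15-21 | J4 21-29 | J5 29-37 | J6 37-38 | J7 38-46 |
Completion: J1=8  J2=15  J3=21  J4=29  J5=37  J6=38  J7=46
Turnaround (C−A): J1=8  J2=14  J3=19  J4=26  J5=32  J6=29  J7=33
Turnaround times: J1=8, J2=14, J3=19, J4=26, J5=32, J6=29, J7=33
Average turnaround = (8+14+19+26+32+29+33) / 7 = 161/7 = 23.00

23.00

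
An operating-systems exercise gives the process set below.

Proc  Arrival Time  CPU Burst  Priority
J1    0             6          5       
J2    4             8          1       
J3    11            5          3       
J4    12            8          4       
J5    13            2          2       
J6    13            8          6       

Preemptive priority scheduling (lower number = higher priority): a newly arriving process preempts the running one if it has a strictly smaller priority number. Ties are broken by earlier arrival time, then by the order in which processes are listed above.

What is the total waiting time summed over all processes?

49

Gantt: | J1 0-4 | J2 4-12 | J3 12-13 | J5 13-15 | J3 15-19 | J4 19-27 | J1 27-29 | J6 29-37 |
Completion: J1=29  J2=12  J3=19  J4=27  J5=15  J6=37
Turnaround (C−A): J1=29  J2=8  J3=8  J4=15  J5=2  J6=24
Waiting = turnaround − burst: J1=23, J2=0, J3=3, J4=7, J5=0, J6=16
Total waiting = 23 + 0 + 3 + 7 + 0 + 16 = 49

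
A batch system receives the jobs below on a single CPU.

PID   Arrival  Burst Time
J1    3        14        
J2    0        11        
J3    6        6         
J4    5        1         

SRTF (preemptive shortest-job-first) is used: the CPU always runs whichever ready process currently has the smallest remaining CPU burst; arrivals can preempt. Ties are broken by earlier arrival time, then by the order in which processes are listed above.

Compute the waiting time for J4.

0

Timeline: | J2 0-5 | J4 5-6 | J2 6-12 | J3 12-18 | J1 18-32 |
Completion: J1=32  J2=12  J3=18  J4=6
Turnaround (C−A): J1=29  J2=12  J3=12  J4=1
Waiting(J4) = turnaround − burst = 1 − 1 = 0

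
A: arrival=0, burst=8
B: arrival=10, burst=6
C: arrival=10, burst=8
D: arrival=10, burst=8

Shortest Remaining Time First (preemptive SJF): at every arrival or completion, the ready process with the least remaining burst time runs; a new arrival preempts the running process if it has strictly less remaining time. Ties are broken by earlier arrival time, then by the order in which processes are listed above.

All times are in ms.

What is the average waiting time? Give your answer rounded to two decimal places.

Gantt: | A 0-8 | idle 8-10 | B 10-16 | C 16-24 | D 24-32 |
Completion: A=8  B=16  C=24  D=32
Turnaround (C−A): A=8  B=6  C=14  D=22
Waiting times: A=0, B=0, C=6, D=14
Average waiting = (0+0+6+14) / 4 = 20/4 = 5.00

5.00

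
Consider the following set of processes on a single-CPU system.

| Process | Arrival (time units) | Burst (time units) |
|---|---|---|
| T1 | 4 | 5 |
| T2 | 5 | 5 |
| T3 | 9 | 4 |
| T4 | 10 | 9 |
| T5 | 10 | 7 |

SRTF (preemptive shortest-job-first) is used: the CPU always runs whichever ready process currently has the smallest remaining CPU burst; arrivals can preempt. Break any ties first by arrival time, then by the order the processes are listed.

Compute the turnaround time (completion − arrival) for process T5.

15

Schedule: | idle 0-4 | T1 4-9 | T3 9-13 | T2 13-18 | T5 18-25 | T4 25-34 |
Completion: T1=9  T2=18  T3=13  T4=34  T5=25
Turnaround(T5) = completion − arrival = 25 − 10 = 15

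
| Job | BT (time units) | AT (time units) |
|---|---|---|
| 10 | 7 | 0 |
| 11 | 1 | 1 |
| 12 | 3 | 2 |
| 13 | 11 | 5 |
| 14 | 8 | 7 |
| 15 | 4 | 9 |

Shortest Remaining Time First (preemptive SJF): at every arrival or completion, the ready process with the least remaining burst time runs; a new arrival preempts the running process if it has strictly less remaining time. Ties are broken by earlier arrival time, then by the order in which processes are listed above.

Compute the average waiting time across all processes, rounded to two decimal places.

5.33

Gantt: | 10 0-1 | 11 1-2 | 12 2-5 | 10 5-11 | 15 11-15 | 14 15-23 | 13 23-34 |
Completion: 10=11  11=2  12=5  13=34  14=23  15=15
Waiting times: 10=4, 11=0, 12=0, 13=18, 14=8, 15=2
Average waiting = (4+0+0+18+8+2) / 6 = 32/6 = 5.33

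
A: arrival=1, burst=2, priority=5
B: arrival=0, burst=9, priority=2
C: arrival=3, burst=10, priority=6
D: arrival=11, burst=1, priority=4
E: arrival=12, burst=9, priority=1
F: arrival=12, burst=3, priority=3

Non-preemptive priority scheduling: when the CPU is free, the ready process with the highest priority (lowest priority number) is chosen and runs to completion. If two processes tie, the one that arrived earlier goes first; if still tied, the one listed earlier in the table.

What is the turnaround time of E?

9

Gantt: | B 0-9 | A 9-11 | D 11-12 | E 12-21 | F 21-24 | C 24-34 |
Completion: A=11  B=9  C=34  D=12  E=21  F=24
Turnaround (C−A): A=10  B=9  C=31  D=1  E=9  F=12
Turnaround(E) = completion − arrival = 21 − 12 = 9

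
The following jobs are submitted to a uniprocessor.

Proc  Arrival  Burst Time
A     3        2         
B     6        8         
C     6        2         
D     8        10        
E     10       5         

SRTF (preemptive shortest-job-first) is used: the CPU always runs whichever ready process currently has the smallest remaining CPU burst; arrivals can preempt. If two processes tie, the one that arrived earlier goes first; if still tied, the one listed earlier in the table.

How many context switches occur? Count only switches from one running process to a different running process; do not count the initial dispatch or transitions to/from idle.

Gantt: | idle 0-3 | A 3-5 | idle 5-6 | C 6-8 | B 8-10 | E 10-15 | B 15-21 | D 21-31 |
Completion: A=5  B=21  C=8  D=31  E=15

4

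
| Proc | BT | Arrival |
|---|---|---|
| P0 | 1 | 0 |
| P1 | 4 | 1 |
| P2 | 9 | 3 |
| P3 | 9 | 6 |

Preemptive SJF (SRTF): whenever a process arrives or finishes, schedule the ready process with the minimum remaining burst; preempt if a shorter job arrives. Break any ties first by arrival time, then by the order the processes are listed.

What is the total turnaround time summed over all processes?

Timeline: | P0 0-1 | P1 1-5 | P2 5-14 | P3 14-23 |
Completion: P0=1  P1=5  P2=14  P3=23
Turnaround (C−A): P0=1  P1=4  P2=11  P3=17
Turnaround = completion − arrival: P0=1, P1=4, P2=11, P3=17
Total turnaround = 1 + 4 + 11 + 17 = 33

33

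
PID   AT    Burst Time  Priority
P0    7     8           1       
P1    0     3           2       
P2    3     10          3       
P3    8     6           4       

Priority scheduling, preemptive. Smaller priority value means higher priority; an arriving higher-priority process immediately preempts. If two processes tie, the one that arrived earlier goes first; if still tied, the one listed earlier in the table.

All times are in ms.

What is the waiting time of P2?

8

Timeline: | P1 0-3 | P2 3-7 | P0 7-15 | P2 15-21 | P3 21-27 |
Completion: P0=15  P1=3  P2=21  P3=27
Waiting(P2) = turnaround − burst = 18 − 10 = 8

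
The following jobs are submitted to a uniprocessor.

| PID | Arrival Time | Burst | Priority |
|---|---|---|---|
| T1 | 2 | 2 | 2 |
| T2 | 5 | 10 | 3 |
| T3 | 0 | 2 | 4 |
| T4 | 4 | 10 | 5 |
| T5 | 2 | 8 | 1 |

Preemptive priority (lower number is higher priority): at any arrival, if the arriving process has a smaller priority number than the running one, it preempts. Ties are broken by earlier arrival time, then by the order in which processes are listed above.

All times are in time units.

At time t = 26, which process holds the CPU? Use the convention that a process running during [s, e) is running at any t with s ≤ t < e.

T4

Schedule: | T3 0-2 | T5 2-10 | T1 10-12 | T2 12-22 | T4 22-32 |
Completion: T1=12  T2=22  T3=2  T4=32  T5=10
Turnaround (C−A): T1=10  T2=17  T3=2  T4=28  T5=8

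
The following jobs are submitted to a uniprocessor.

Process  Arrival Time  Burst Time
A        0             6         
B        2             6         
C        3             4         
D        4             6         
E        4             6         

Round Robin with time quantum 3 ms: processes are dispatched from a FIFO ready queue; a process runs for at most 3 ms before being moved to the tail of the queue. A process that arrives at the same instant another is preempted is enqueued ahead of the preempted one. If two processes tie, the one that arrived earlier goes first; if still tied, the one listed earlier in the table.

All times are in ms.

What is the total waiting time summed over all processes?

Schedule: | A 0-3 | B 3-6 | C 6-9 | A 9-12 | D 12-15 | E 15-18 | B 18-21 | C 21-22 | D 22-25 | E 25-28 |
Completion: A=12  B=21  C=22  D=25  E=28
Waiting = turnaround − burst: A=6, B=13, C=15, D=15, E=18
Total waiting = 6 + 13 + 15 + 15 + 18 = 67

67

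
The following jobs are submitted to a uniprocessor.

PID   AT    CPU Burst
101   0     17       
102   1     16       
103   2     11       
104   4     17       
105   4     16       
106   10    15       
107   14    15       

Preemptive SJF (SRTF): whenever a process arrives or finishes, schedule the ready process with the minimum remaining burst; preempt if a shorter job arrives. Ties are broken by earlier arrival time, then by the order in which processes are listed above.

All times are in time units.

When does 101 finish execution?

28

Schedule: | 101 0-2 | 103 2-13 | 101 13-28 | 106 28-43 | 107 43-58 | 102 58-74 | 105 74-90 | 104 90-107 |
Completion: 101=28  102=74  103=13  104=107  105=90  106=43  107=58
Turnaround (C−A): 101=28  102=73  103=11  104=103  105=86  106=33  107=44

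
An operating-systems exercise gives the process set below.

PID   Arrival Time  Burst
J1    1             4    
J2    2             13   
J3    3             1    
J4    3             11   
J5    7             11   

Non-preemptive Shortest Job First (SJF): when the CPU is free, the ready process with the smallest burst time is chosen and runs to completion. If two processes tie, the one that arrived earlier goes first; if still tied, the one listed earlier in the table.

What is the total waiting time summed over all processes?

41

Gantt: | idle 0-1 | J1 1-5 | J3 5-6 | J4 6-17 | J5 17-28 | J2 28-41 |
Completion: J1=5  J2=41  J3=6  J4=17  J5=28
Turnaround (C−A): J1=4  J2=39  J3=3  J4=14  J5=21
Waiting = turnaround − burst: J1=0, J2=26, J3=2, J4=3, J5=10
Total waiting = 0 + 26 + 2 + 3 + 10 = 41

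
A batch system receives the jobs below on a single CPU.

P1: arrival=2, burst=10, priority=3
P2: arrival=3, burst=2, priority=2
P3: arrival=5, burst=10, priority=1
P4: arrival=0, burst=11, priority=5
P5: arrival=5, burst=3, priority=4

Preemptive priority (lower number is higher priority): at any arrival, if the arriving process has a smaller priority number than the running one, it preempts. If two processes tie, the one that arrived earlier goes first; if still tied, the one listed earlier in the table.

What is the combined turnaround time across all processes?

92

Schedule: | P4 0-2 | P1 2-3 | P2 3-5 | P3 5-15 | P1 15-24 | P5 24-27 | P4 27-36 |
Completion: P1=24  P2=5  P3=15  P4=36  P5=27
Turnaround = completion − arrival: P1=22, P2=2, P3=10, P4=36, P5=22
Total turnaround = 22 + 2 + 10 + 36 + 22 = 92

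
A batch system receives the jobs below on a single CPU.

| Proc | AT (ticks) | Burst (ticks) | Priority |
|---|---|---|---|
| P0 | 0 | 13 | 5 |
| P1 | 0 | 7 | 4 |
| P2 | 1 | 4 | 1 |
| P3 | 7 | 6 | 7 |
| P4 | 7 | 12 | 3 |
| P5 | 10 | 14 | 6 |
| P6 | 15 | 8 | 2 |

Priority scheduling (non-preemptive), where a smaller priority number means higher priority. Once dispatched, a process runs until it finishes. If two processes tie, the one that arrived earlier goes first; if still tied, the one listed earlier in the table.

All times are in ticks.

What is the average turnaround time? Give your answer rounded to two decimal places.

Schedule: | P1 0-7 | P2 7-11 | P4 11-23 | P6 23-31 | P0 31-44 | P5 44-58 | P3 58-64 |
Completion: P0=44  P1=7  P2=11  P3=64  P4=23  P5=58  P6=31
Turnaround (C−A): P0=44  P1=7  P2=10  P3=57  P4=16  P5=48  P6=16
Turnaround times: P0=44, P1=7, P2=10, P3=57, P4=16, P5=48, P6=16
Average turnaround = (44+7+10+57+16+48+16) / 7 = 198/7 = 28.29

28.29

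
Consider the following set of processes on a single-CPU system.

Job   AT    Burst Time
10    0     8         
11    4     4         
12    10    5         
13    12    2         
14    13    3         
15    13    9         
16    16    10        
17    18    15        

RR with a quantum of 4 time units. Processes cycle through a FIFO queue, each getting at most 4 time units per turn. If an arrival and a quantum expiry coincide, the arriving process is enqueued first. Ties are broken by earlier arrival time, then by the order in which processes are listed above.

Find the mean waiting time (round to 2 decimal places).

12.38

Gantt: | 10 0-4 | 11 4-8 | 10 8-12 | 12 12-16 | 13 16-18 | 14 18-21 | 15 21-25 | 16 25-29 | 12 29-30 | 17 30-34 | 15 34-38 | 16 38-42 | 17 42-46 | 15 46-47 | 16 47-49 | 17 49-56 |
Completion: 10=12  11=8  12=30  13=18  14=21  15=47  16=49  17=56
Turnaround (C−A): 10=12  11=4  12=20  13=6  14=8  15=34  16=33  17=38
Waiting times: 10=4, 11=0, 12=15, 13=4, 14=5, 15=25, 16=23, 17=23
Average waiting = (4+0+15+4+5+25+23+23) / 8 = 99/8 = 12.38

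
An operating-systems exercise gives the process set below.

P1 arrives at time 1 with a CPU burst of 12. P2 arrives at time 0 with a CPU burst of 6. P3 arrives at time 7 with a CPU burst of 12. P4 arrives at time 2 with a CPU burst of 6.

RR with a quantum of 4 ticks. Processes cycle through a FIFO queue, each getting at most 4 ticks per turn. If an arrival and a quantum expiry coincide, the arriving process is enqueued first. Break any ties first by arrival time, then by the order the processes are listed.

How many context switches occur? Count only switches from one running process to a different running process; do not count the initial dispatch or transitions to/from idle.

9

Gantt: | P2 0-4 | P1 4-8 | P4 8-12 | P2 12-14 | P3 14-18 | P1 18-22 | P4 22-24 | P3 24-28 | P1 28-32 | P3 32-36 |
Completion: P1=32  P2=14  P3=36  P4=24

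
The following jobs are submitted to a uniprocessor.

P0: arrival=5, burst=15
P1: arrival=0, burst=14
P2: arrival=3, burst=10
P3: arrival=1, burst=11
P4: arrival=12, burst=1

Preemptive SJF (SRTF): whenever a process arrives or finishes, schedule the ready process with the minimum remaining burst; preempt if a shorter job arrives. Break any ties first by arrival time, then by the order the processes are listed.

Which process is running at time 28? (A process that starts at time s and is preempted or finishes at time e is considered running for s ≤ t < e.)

P1

Timeline: | P1 0-1 | P3 1-12 | P4 12-13 | P2 13-23 | P1 23-36 | P0 36-51 |
Completion: P0=51  P1=36  P2=23  P3=12  P4=13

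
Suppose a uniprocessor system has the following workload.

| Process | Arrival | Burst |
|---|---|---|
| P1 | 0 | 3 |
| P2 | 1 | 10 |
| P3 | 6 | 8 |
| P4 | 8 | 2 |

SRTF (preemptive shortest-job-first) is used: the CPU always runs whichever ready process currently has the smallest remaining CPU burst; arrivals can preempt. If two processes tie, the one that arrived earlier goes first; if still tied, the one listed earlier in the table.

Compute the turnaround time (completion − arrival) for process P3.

Timeline: | P1 0-3 | P2 3-8 | P4 8-10 | P2 10-15 | P3 15-23 |
Completion: P1=3  P2=15  P3=23  P4=10
Turnaround(P3) = completion − arrival = 23 − 6 = 17

17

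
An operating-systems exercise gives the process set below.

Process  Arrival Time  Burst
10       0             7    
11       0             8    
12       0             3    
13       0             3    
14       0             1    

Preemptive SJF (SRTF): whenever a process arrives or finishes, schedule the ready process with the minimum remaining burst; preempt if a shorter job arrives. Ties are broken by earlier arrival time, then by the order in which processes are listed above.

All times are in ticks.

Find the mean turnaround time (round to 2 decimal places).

Schedule: | 14 0-1 | 12 1-4 | 13 4-7 | 10 7-14 | 11 14-22 |
Completion: 10=14  11=22  12=4  13=7  14=1
Turnaround times: 10=14, 11=22, 12=4, 13=7, 14=1
Average turnaround = (14+22+4+7+1) / 5 = 48/5 = 9.60

9.60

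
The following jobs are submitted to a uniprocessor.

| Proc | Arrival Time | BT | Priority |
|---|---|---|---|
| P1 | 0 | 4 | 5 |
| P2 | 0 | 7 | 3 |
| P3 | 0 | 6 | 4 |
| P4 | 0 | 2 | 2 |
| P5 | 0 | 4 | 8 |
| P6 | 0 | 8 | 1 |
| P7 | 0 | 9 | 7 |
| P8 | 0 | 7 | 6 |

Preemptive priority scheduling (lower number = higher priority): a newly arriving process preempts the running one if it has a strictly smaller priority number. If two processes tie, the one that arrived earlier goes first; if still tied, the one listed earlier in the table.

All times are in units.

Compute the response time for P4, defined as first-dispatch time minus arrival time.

Gantt: | P6 0-8 | P4 8-10 | P2 10-17 | P3 17-23 | P1 23-27 | P8 27-34 | P7 34-43 | P5 43-47 |
Completion: P1=27  P2=17  P3=23  P4=10  P5=47  P6=8  P7=43  P8=34
Response(P4) = first start − arrival = 8 − 0 = 8

8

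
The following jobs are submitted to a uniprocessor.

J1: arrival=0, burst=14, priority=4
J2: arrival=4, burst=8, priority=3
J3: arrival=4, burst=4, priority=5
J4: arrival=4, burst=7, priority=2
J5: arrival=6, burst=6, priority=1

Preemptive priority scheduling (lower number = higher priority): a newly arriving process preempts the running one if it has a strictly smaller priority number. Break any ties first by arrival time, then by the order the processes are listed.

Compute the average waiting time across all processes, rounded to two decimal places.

Gantt: | J1 0-4 | J4 4-6 | J5 6-12 | J4 12-17 | J2 17-25 | J1 25-35 | J3 35-39 |
Completion: J1=35  J2=25  J3=39  J4=17  J5=12
Waiting times: J1=21, J2=13, J3=31, J4=6, J5=0
Average waiting = (21+13+31+6+0) / 5 = 71/5 = 14.20

14.20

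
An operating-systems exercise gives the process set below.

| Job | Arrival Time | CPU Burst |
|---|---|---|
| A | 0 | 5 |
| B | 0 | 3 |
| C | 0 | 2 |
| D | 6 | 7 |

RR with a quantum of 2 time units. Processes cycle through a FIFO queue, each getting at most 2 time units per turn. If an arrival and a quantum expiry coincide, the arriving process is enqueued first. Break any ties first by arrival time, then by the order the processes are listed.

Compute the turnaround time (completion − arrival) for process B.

Gantt: | A 0-2 | B 2-4 | C 4-6 | A 6-8 | B 8-9 | D 9-11 | A 11-12 | D 12-17 |
Completion: A=12  B=9  C=6  D=17
Turnaround (C−A): A=12  B=9  C=6  D=11
Turnaround(B) = completion − arrival = 9 − 0 = 9

9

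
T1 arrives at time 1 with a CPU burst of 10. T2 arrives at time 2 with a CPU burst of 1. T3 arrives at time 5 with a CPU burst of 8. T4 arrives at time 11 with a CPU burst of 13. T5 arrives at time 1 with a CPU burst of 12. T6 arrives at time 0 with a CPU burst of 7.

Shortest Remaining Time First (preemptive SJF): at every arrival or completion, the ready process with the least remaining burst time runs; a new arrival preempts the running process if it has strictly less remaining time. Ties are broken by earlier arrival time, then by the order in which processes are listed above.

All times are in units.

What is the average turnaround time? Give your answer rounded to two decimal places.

20.33

Schedule: | T6 0-2 | T2 2-3 | T6 3-8 | T3 8-16 | T1 16-26 | T5 26-38 | T4 38-51 |
Completion: T1=26  T2=3  T3=16  T4=51  T5=38  T6=8
Turnaround (C−A): T1=25  T2=1  T3=11  T4=40  T5=37  T6=8
Turnaround times: T1=25, T2=1, T3=11, T4=40, T5=37, T6=8
Average turnaround = (25+1+11+40+37+8) / 6 = 122/6 = 20.33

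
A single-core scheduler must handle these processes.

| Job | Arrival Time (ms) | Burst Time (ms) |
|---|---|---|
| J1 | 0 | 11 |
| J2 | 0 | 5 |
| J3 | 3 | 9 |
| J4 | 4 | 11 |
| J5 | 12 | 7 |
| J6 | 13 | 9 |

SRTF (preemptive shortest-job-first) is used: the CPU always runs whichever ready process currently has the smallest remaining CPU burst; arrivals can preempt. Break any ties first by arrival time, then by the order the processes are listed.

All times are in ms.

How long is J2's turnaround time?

5

Timeline: | J2 0-5 | J3 5-14 | J5 14-21 | J6 21-30 | J1 30-41 | J4 41-52 |
Completion: J1=41  J2=5  J3=14  J4=52  J5=21  J6=30
Turnaround(J2) = completion − arrival = 5 − 0 = 5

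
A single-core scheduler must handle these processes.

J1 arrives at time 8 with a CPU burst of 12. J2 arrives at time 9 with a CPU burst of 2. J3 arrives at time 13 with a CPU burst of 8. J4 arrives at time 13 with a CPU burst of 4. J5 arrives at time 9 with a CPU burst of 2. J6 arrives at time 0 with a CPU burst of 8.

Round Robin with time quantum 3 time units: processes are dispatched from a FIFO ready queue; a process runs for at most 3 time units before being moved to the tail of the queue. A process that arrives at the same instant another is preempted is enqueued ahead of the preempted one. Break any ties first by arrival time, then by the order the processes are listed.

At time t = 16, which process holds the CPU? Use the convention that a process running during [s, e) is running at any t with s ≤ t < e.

Gantt: | J6 0-8 | J1 8-11 | J2 11-13 | J5 13-15 | J1 15-18 | J3 18-21 | J4 21-24 | J1 24-27 | J3 27-30 | J4 30-31 | J1 31-34 | J3 34-36 |
Completion: J1=34  J2=13  J3=36  J4=31  J5=15  J6=8
Turnaround (C−A): J1=26  J2=4  J3=23  J4=18  J5=6  J6=8

J1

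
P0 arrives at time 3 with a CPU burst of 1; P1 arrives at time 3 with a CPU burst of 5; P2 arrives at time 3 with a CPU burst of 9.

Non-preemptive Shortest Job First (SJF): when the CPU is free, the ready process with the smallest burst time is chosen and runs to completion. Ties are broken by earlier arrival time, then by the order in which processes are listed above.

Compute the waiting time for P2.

6

Schedule: | idle 0-3 | P0 3-4 | P1 4-9 | P2 9-18 |
Completion: P0=4  P1=9  P2=18
Turnaround (C−A): P0=1  P1=6  P2=15
Waiting(P2) = turnaround − burst = 15 − 9 = 6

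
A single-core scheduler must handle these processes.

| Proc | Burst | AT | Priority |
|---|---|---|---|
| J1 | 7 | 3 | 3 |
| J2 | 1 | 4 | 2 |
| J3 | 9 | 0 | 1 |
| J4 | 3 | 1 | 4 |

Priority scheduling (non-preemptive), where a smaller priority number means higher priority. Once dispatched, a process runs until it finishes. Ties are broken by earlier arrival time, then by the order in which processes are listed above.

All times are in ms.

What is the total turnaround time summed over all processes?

Timeline: | J3 0-9 | J2 9-10 | J1 10-17 | J4 17-20 |
Completion: J1=17  J2=10  J3=9  J4=20
Turnaround = completion − arrival: J1=14, J2=6, J3=9, J4=19
Total turnaround = 14 + 6 + 9 + 19 = 48

48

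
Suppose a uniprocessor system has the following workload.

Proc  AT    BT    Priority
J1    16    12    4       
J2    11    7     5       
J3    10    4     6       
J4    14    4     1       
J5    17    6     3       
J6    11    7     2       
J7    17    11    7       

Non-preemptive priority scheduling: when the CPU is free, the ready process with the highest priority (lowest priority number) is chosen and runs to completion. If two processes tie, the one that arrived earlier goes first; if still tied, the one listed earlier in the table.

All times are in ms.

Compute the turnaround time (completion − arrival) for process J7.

Gantt: | idle 0-10 | J3 10-14 | J4 14-18 | J6 18-25 | J5 25-31 | J1 31-43 | J2 43-50 | J7 50-61 |
Completion: J1=43  J2=50  J3=14  J4=18  J5=31  J6=25  J7=61
Turnaround (C−A): J1=27  J2=39  J3=4  J4=4  J5=14  J6=14  J7=44
Turnaround(J7) = completion − arrival = 61 − 17 = 44

44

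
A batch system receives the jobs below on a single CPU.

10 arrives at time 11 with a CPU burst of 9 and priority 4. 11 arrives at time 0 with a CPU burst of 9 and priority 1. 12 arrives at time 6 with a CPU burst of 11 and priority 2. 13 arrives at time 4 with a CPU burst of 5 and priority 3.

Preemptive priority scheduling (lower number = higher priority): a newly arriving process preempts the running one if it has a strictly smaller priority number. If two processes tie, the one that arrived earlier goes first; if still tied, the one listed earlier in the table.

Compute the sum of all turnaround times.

67

Timeline: | 11 0-9 | 12 9-20 | 13 20-25 | 10 25-34 |
Completion: 10=34  11=9  12=20  13=25
Turnaround (C−A): 10=23  11=9  12=14  13=21
Turnaround = completion − arrival: 10=23, 11=9, 12=14, 13=21
Total turnaround = 23 + 9 + 14 + 21 = 67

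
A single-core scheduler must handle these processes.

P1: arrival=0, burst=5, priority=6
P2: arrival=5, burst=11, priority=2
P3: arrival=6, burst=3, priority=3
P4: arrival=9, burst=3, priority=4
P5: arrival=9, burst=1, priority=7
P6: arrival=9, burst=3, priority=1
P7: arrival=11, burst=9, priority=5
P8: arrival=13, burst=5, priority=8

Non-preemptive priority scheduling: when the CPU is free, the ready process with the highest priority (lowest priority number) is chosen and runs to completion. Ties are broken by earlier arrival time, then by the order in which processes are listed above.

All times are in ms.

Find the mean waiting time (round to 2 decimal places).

11.75

Schedule: | P1 0-5 | P2 5-16 | P6 16-19 | P3 19-22 | P4 22-25 | P7 25-34 | P5 34-35 | P8 35-40 |
Completion: P1=5  P2=16  P3=22  P4=25  P5=35  P6=19  P7=34  P8=40
Turnaround (C−A): P1=5  P2=11  P3=16  P4=16  P5=26  P6=10  P7=23  P8=27
Waiting times: P1=0, P2=0, P3=13, P4=13, P5=25, P6=7, P7=14, P8=22
Average waiting = (0+0+13+13+25+7+14+22) / 8 = 94/8 = 11.75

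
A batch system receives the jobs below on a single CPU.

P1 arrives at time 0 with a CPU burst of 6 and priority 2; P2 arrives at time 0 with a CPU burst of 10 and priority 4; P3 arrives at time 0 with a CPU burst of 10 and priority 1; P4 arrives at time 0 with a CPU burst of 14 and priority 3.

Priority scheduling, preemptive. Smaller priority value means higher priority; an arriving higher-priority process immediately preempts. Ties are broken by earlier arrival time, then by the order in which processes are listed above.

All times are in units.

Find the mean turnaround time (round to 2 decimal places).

Gantt: | P3 0-10 | P1 10-16 | P4 16-30 | P2 30-40 |
Completion: P1=16  P2=40  P3=10  P4=30
Turnaround (C−A): P1=16  P2=40  P3=10  P4=30
Turnaround times: P1=16, P2=40, P3=10, P4=30
Average turnaround = (16+40+10+30) / 4 = 96/4 = 24.00

24.00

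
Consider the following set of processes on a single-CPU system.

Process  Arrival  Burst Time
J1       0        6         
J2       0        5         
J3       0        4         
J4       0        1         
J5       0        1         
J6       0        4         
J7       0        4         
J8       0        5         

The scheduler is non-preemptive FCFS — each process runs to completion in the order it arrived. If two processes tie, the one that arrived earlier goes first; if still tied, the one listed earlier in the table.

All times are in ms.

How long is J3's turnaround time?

Schedule: | J1 0-6 | J2 6-11 | J3 11-15 | J4 15-16 | J5 16-17 | J6 17-21 | J7 21-25 | J8 25-30 |
Completion: J1=6  J2=11  J3=15  J4=16  J5=17  J6=21  J7=25  J8=30
Turnaround(J3) = completion − arrival = 15 − 0 = 15

15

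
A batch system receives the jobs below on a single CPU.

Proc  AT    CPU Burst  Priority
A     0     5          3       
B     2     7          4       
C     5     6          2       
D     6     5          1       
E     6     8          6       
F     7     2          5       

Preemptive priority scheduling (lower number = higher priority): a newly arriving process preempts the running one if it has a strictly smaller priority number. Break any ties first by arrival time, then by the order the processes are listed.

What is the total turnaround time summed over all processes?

87

Timeline: | A 0-5 | C 5-6 | D 6-11 | C 11-16 | B 16-23 | F 23-25 | E 25-33 |
Completion: A=5  B=23  C=16  D=11  E=33  F=25
Turnaround = completion − arrival: A=5, B=21, C=11, D=5, E=27, F=18
Total turnaround = 5 + 21 + 11 + 5 + 27 + 18 = 87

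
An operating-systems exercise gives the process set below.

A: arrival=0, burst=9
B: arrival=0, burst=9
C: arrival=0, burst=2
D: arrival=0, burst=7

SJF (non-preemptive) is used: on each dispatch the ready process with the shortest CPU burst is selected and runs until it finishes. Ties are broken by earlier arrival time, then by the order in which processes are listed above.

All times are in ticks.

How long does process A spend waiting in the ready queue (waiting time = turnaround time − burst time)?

Gantt: | C 0-2 | D 2-9 | A 9-18 | B 18-27 |
Completion: A=18  B=27  C=2  D=9
Turnaround (C−A): A=18  B=27  C=2  D=9
Waiting(A) = turnaround − burst = 18 − 9 = 9

9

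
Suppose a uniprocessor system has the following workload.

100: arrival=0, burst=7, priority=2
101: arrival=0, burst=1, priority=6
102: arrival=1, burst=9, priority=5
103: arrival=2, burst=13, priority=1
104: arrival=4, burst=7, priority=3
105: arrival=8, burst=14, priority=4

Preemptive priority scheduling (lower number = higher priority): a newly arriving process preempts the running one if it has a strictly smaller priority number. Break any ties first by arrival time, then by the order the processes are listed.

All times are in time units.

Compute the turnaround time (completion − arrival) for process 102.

Schedule: | 100 0-2 | 103 2-15 | 100 15-20 | 104 20-27 | 105 27-41 | 102 41-50 | 101 50-51 |
Completion: 100=20  101=51  102=50  103=15  104=27  105=41
Turnaround (C−A): 100=20  101=51  102=49  103=13  104=23  105=33
Turnaround(102) = completion − arrival = 50 − 1 = 49

49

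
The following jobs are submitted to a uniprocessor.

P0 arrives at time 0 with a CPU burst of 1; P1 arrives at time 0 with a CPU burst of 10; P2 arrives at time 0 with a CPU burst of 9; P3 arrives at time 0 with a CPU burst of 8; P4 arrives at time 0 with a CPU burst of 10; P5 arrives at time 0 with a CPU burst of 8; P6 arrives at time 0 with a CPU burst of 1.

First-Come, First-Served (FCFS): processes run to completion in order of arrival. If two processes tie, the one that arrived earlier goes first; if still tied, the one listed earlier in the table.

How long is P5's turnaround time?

Timeline: | P0 0-1 | P1 1-11 | P2 11-20 | P3 20-28 | P4 28-38 | P5 38-46 | P6 46-47 |
Completion: P0=1  P1=11  P2=20  P3=28  P4=38  P5=46  P6=47
Turnaround (C−A): P0=1  P1=11  P2=20  P3=28  P4=38  P5=46  P6=47
Turnaround(P5) = completion − arrival = 46 − 0 = 46

46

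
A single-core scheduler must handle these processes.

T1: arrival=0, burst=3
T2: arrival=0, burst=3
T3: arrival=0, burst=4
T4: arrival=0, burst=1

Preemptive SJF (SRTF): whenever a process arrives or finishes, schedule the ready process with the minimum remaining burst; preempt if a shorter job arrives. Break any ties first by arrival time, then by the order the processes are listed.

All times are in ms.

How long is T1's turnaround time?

4

Gantt: | T4 0-1 | T1 1-4 | T2 4-7 | T3 7-11 |
Completion: T1=4  T2=7  T3=11  T4=1
Turnaround(T1) = completion − arrival = 4 − 0 = 4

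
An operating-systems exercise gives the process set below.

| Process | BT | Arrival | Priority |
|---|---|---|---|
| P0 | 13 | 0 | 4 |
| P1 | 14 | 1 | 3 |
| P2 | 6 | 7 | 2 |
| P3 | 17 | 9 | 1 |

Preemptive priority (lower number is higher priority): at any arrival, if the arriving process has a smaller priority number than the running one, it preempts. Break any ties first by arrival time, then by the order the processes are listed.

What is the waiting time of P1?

23

Gantt: | P0 0-1 | P1 1-7 | P2 7-9 | P3 9-26 | P2 26-30 | P1 30-38 | P0 38-50 |
Completion: P0=50  P1=38  P2=30  P3=26
Waiting(P1) = turnaround − burst = 37 − 14 = 23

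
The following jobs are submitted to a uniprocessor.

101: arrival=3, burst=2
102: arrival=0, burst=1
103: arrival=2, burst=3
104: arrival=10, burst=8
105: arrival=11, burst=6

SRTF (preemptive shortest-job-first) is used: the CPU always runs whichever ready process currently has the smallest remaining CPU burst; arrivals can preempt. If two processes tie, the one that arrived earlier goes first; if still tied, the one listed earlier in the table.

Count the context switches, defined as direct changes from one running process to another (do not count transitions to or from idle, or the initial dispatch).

3

Timeline: | 102 0-1 | idle 1-2 | 103 2-5 | 101 5-7 | idle 7-10 | 104 10-11 | 105 11-17 | 104 17-24 |
Completion: 101=7  102=1  103=5  104=24  105=17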